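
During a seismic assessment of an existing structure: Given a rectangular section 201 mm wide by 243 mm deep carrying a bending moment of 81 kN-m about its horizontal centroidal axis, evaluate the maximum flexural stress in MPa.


I = b * h^3 / 12 = 201 * 243^3 / 12 = 240344192.25 mm^4
y = h / 2 = 243 / 2 = 121.5 mm
M = 81 kN-m = 81000000.0 N-mm
sigma = M * y / I = 81000000.0 * 121.5 / 240344192.25
= 40.95 MPa

40.95 MPa


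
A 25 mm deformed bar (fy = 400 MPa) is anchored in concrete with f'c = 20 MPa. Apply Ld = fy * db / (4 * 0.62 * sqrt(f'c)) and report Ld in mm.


Ld = (fy * db) / (4 * 0.62 * sqrt(f'c))
= (400 * 25) / (4 * 0.62 * sqrt(20))
= 10000 / 11.0909
= 901.64 mm

901.64 mm


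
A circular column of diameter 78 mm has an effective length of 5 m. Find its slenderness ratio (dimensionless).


Radius of gyration r = d / 4 = 78 / 4 = 19.5 mm
L_eff = 5000.0 mm
Slenderness ratio = L / r = 5000.0 / 19.5 = 256.41 (dimensionless)

256.41 (dimensionless)


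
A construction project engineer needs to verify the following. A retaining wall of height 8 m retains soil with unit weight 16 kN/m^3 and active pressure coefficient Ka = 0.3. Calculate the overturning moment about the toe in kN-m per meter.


Pa = 0.5 * Ka * gamma * H^2
= 0.5 * 0.3 * 16 * 8^2
= 153.6 kN/m
Arm = H / 3 = 8 / 3 = 2.6667 m
Mo = Pa * arm = Pa * H / 3 = 153.6 * 8 / 3 = 409.6 kN-m/m

409.6 kN-m/m


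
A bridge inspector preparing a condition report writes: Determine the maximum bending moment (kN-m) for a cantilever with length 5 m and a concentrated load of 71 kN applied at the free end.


For a cantilever with a point load at the free end:
M_max = P * L = 71 * 5 = 355 kN-m

355 kN-m


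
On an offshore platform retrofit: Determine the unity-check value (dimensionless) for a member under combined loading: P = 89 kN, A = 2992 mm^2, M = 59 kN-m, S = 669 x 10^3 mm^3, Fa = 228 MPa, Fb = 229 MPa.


f_a = P / A = 89000.0 / 2992 = 29.746 MPa
f_b = M / S = 59000000.0 / 669000.0 = 88.1913 MPa
Ratio = f_a / Fa + f_b / Fb
= 29.746 / 228 + 88.1913 / 229
= 0.5156 (dimensionless)

0.5156 (dimensionless)


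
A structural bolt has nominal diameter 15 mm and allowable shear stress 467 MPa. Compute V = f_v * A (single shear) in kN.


A = pi * d^2 / 4 = pi * 15^2 / 4 = 176.7146 mm^2
V = f_v * A / 1000 = 467 * 176.7146 / 1000
= 82.5257 kN

82.5257 kN


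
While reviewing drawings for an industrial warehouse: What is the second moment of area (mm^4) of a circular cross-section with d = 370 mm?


r = d / 2 = 370 / 2 = 185.0 mm
I = pi * r^4 / 4 = pi * 185.0^4 / 4
= 919976629.57 mm^4

919976629.57 mm^4


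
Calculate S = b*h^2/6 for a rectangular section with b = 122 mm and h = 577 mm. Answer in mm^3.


S = b * h^2 / 6
= 122 * 577^2 / 6
= 122 * 332929 / 6
= 6769556.33 mm^3

6769556.33 mm^3


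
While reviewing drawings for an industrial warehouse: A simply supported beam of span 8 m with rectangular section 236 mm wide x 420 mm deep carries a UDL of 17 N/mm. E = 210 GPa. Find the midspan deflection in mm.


I = 236 * 420^3 / 12 = 1457064000.0 mm^4
L = 8000.0 mm, w = 17 N/mm, E = 210000.0 MPa
delta = 5 * w * L^4 / (384 * E * I)
= 5 * 17 * 8000.0^4 / (384 * 210000.0 * 1457064000.0)
= 2.9631 mm

2.9631 mm


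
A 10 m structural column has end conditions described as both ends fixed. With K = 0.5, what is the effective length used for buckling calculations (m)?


L_eff = K * L
= 0.5 * 10
= 5.0 m

5.0 m


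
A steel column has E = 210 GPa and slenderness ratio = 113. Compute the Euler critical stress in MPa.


sigma_cr = pi^2 * E / lambda^2
= 9.8696 * 210000.0 / 113^2
= 9.8696 * 210000.0 / 12769
= 162.3163 MPa

162.3163 MPa


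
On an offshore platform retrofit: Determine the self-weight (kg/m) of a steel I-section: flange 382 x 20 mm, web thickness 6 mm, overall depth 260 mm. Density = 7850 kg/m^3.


A_flanges = 2 * 382 * 20 = 15280 mm^2
A_web = (260 - 2 * 20) * 6 = 1320 mm^2
A_total = 15280 + 1320 = 16600 mm^2 = 0.016600 m^2
Weight = rho * A = 7850 * 0.016600 = 130.31 kg/m

130.31 kg/m


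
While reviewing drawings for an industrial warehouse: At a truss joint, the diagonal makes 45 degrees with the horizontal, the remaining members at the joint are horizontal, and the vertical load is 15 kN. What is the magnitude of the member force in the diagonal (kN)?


At the joint, only the diagonal has a vertical component, so vertical equilibrium gives:
F * sin(45) = 15
F = 15 / sin(45)
= 15 / 0.707107
= 21.21 kN

21.21 kN


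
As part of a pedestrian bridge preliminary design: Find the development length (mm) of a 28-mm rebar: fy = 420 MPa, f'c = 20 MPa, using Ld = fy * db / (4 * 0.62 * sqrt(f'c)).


Ld = (fy * db) / (4 * 0.62 * sqrt(f'c))
= (420 * 28) / (4 * 0.62 * sqrt(20))
= 11760 / 11.0909
= 1060.33 mm

1060.33 mm


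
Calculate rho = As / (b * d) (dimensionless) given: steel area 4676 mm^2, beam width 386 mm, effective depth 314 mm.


rho = As / (b * d)
= 4676 / (386 * 314)
= 4676 / 121204
= 0.03858 (dimensionless)

0.03858 (dimensionless)


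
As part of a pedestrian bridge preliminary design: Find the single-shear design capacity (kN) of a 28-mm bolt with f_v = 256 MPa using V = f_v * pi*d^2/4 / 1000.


A = pi * d^2 / 4 = pi * 28^2 / 4 = 615.7522 mm^2
V = f_v * A / 1000 = 256 * 615.7522 / 1000
= 157.6326 kN

157.6326 kN


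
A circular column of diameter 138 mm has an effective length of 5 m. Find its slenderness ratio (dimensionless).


Radius of gyration r = d / 4 = 138 / 4 = 34.5 mm
L_eff = 5000.0 mm
Slenderness ratio = L / r = 5000.0 / 34.5 = 144.93 (dimensionless)

144.93 (dimensionless)


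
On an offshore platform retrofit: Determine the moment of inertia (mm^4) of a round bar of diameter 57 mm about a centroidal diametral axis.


r = d / 2 = 57 / 2 = 28.5 mm
I = pi * r^4 / 4 = pi * 28.5^4 / 4
= 518166.49 mm^4

518166.49 mm^4


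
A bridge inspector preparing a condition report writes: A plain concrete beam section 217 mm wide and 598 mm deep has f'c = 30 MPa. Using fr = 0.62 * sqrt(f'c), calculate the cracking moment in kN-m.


fr = 0.62 * sqrt(30) = 0.62 * 5.4772 = 3.3959 MPa
I = 217 * 598^3 / 12 = 3867070055.33 mm^4
y_t = 299.0 mm
M_cr = fr * I / y_t = 3.3959 * 3867070055.33 / 299.0 N-mm
= 43.9201 kN-m

43.9201 kN-m


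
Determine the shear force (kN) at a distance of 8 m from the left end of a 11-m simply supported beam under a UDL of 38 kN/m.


R_A = w * L / 2 = 38 * 11 / 2 = 209.0 kN
V(x) = R_A - w * x = 209.0 - 38 * 8
= -95.0 kN

-95.0 kN


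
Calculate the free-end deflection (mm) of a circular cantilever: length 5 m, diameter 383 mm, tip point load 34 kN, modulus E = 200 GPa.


I = pi * d^4 / 64 = pi * 383^4 / 64 = 1056245798.85 mm^4
L = 5000.0 mm, P = 34000.0 N, E = 200000.0 MPa
delta = P * L^3 / (3 * E * I)
= 34000.0 * 5000.0^3 / (3 * 200000.0 * 1056245798.85)
= 6.7061 mm

6.7061 mm


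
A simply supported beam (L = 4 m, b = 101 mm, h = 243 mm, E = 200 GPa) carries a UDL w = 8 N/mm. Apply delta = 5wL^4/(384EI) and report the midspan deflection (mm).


I = 101 * 243^3 / 12 = 120769967.25 mm^4
L = 4000.0 mm, w = 8 N/mm, E = 200000.0 MPa
delta = 5 * w * L^4 / (384 * E * I)
= 5 * 8 * 4000.0^4 / (384 * 200000.0 * 120769967.25)
= 1.104 mm

1.104 mm


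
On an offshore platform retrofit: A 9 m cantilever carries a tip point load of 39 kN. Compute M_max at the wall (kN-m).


For a cantilever with a point load at the free end:
M_max = P * L = 39 * 9 = 351 kN-m

351 kN-m


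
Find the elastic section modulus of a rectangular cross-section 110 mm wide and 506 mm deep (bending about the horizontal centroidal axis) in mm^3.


S = b * h^2 / 6
= 110 * 506^2 / 6
= 110 * 256036 / 6
= 4693993.33 mm^3

4693993.33 mm^3


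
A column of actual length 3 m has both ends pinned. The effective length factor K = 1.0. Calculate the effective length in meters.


L_eff = K * L
= 1.0 * 3
= 3.0 m

3.0 m


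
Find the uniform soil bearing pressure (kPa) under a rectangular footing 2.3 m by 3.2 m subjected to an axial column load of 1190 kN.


A = 2.3 * 3.2 = 7.36 m^2
q = P / A = 1190 / 7.36
= 161.6848 kPa

161.6848 kPa


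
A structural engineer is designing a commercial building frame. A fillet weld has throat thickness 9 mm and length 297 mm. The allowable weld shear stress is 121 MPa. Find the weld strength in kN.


Strength = throat * length * allowable stress
= 9 * 297 * 121 N
= 323433 N
= 323.43 kN

323.43 kN


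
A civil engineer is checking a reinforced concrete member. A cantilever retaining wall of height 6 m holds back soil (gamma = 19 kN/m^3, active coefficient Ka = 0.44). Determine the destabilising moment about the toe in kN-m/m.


Pa = 0.5 * Ka * gamma * H^2
= 0.5 * 0.44 * 19 * 6^2
= 150.48 kN/m
Arm = H / 3 = 6 / 3 = 2.0 m
Mo = Pa * arm = Pa * H / 3 = 150.48 * 6 / 3 = 300.96 kN-m/m

300.96 kN-m/m


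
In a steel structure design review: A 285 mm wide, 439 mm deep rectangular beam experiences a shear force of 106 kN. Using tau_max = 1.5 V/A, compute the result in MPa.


A = b * h = 285 * 439 = 125115 mm^2
V = 106 kN = 106000.0 N
tau_max = 1.5 * V / A = 1.5 * 106000.0 / 125115
= 1.2708 MPa

1.2708 MPa


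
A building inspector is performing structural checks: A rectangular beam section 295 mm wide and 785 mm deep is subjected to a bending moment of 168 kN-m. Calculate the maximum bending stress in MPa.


I = b * h^3 / 12 = 295 * 785^3 / 12 = 11891858697.92 mm^4
y = h / 2 = 785 / 2 = 392.5 mm
M = 168 kN-m = 168000000.0 N-mm
sigma = M * y / I = 168000000.0 * 392.5 / 11891858697.92
= 5.54 MPa

5.54 MPa


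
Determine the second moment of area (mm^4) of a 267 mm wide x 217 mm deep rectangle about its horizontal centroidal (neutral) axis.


I = b * h^3 / 12
= 267 * 217^3 / 12
= 267 * 10218313 / 12
= 227357464.25 mm^4

227357464.25 mm^4


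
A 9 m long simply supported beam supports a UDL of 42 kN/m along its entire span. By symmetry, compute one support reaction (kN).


Total load = w * L = 42 * 9 = 378 kN
By symmetry, each reaction R = total / 2 = 378 / 2 = 189.0 kN

189.0 kN


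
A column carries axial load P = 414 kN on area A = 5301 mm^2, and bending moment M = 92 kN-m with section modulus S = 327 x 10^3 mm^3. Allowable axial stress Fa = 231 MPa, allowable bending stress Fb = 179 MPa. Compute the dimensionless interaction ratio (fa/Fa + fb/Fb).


f_a = P / A = 414000.0 / 5301 = 78.0985 MPa
f_b = M / S = 92000000.0 / 327000.0 = 281.3456 MPa
Ratio = f_a / Fa + f_b / Fb
= 78.0985 / 231 + 281.3456 / 179
= 1.9099 (dimensionless)

1.9099 (dimensionless)


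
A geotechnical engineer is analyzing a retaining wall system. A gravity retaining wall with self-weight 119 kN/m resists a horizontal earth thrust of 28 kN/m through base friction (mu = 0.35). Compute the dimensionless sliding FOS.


Resisting force = mu * W = 0.35 * 119 = 41.65 kN/m
FOS = Resisting / Driving = 41.65 / 28
= 1.4875 (dimensionless)

1.4875 (dimensionless)


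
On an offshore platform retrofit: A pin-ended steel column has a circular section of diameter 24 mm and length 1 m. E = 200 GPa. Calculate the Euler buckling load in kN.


I = pi * d^4 / 64 = 16286.02 mm^4
L = 1000.0 mm
P_cr = pi^2 * E * I / L^2
= 9.8696 * 200000.0 * 16286.02 / 1000.0^2
= 32147.31 N = 32.1473 kN

32.1473 kN


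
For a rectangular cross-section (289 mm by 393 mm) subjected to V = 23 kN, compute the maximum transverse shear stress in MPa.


A = b * h = 289 * 393 = 113577 mm^2
V = 23 kN = 23000.0 N
tau_max = 1.5 * V / A = 1.5 * 23000.0 / 113577
= 0.3038 MPa

0.3038 MPa


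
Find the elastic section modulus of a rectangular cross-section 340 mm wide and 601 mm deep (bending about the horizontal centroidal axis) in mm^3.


S = b * h^2 / 6
= 340 * 601^2 / 6
= 340 * 361201 / 6
= 20468056.67 mm^3

20468056.67 mm^3


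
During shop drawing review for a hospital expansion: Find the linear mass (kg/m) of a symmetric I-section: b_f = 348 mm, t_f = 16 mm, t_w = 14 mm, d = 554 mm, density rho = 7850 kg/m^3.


A_flanges = 2 * 348 * 16 = 11136 mm^2
A_web = (554 - 2 * 16) * 14 = 7308 mm^2
A_total = 11136 + 7308 = 18444 mm^2 = 0.018444 m^2
Weight = rho * A = 7850 * 0.018444 = 144.7854 kg/m

144.7854 kg/m


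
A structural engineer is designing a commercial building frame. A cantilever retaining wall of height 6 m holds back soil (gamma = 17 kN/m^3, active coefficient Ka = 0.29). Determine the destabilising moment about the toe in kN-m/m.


Pa = 0.5 * Ka * gamma * H^2
= 0.5 * 0.29 * 17 * 6^2
= 88.74 kN/m
Arm = H / 3 = 6 / 3 = 2.0 m
Mo = Pa * arm = Pa * H / 3 = 88.74 * 6 / 3 = 177.48 kN-m/m

177.48 kN-m/m


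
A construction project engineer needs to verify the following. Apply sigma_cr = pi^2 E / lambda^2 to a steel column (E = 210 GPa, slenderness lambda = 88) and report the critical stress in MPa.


sigma_cr = pi^2 * E / lambda^2
= 9.8696 * 210000.0 / 88^2
= 9.8696 * 210000.0 / 7744
= 267.6416 MPa

267.6416 MPa


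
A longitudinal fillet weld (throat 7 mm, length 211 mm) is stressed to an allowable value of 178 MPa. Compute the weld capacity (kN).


Strength = throat * length * allowable stress
= 7 * 211 * 178 N
= 262906 N
= 262.91 kN

262.91 kN


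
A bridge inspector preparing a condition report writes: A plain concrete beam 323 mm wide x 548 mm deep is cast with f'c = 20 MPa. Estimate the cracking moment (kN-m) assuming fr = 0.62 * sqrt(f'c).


fr = 0.62 * sqrt(20) = 0.62 * 4.4721 = 2.7727 MPa
I = 323 * 548^3 / 12 = 4429584101.33 mm^4
y_t = 274.0 mm
M_cr = fr * I / y_t = 2.7727 * 4429584101.33 / 274.0 N-mm
= 44.8249 kN-m

44.8249 kN-m


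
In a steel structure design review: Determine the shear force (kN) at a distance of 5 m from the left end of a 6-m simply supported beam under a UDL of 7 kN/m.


R_A = w * L / 2 = 7 * 6 / 2 = 21.0 kN
V(x) = R_A - w * x = 21.0 - 7 * 5
= -14.0 kN

-14.0 kN


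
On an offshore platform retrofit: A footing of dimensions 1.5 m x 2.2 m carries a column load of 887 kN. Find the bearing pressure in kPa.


A = 1.5 * 2.2 = 3.3 m^2
q = P / A = 887 / 3.3
= 268.7879 kPa

268.7879 kPa


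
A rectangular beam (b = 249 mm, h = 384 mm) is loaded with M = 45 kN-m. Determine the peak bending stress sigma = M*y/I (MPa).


I = b * h^3 / 12 = 249 * 384^3 / 12 = 1174929408.0 mm^4
y = h / 2 = 384 / 2 = 192.0 mm
M = 45 kN-m = 45000000.0 N-mm
sigma = M * y / I = 45000000.0 * 192.0 / 1174929408.0
= 7.35 MPa

7.35 MPa


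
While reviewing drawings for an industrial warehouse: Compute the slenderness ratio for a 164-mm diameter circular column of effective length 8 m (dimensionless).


Radius of gyration r = d / 4 = 164 / 4 = 41.0 mm
L_eff = 8000.0 mm
Slenderness ratio = L / r = 8000.0 / 41.0 = 195.12 (dimensionless)

195.12 (dimensionless)


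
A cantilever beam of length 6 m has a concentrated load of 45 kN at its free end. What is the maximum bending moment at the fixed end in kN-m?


For a cantilever with a point load at the free end:
M_max = P * L = 45 * 6 = 270 kN-m

270 kN-m


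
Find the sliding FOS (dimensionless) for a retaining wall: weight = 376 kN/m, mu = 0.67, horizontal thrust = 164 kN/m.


Resisting force = mu * W = 0.67 * 376 = 251.92 kN/m
FOS = Resisting / Driving = 251.92 / 164
= 1.5361 (dimensionless)

1.5361 (dimensionless)


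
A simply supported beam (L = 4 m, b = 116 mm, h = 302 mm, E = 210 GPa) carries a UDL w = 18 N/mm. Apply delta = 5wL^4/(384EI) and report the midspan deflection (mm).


I = 116 * 302^3 / 12 = 266254877.33 mm^4
L = 4000.0 mm, w = 18 N/mm, E = 210000.0 MPa
delta = 5 * w * L^4 / (384 * E * I)
= 5 * 18 * 4000.0^4 / (384 * 210000.0 * 266254877.33)
= 1.0731 mm

1.0731 mm


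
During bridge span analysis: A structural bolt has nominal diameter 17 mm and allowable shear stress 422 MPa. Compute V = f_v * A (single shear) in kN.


A = pi * d^2 / 4 = pi * 17^2 / 4 = 226.9801 mm^2
V = f_v * A / 1000 = 422 * 226.9801 / 1000
= 95.7856 kN

95.7856 kN


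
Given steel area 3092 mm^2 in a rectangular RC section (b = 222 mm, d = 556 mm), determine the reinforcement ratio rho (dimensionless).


rho = As / (b * d)
= 3092 / (222 * 556)
= 3092 / 123432
= 0.02505 (dimensionless)

0.02505 (dimensionless)


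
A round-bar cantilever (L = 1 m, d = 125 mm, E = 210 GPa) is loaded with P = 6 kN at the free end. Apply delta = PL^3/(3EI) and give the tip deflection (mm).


I = pi * d^4 / 64 = pi * 125^4 / 64 = 11984224.91 mm^4
L = 1000.0 mm, P = 6000.0 N, E = 210000.0 MPa
delta = P * L^3 / (3 * E * I)
= 6000.0 * 1000.0^3 / (3 * 210000.0 * 11984224.91)
= 0.7947 mm

0.7947 mm


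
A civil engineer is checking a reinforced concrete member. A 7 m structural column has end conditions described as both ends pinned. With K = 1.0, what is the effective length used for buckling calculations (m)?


L_eff = K * L
= 1.0 * 7
= 7.0 m

7.0 m


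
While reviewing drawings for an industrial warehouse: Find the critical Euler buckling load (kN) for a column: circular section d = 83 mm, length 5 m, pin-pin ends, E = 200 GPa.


I = pi * d^4 / 64 = 2329604.88 mm^4
L = 5000.0 mm
P_cr = pi^2 * E * I / L^2
= 9.8696 * 200000.0 * 2329604.88 / 5000.0^2
= 183938.23 N = 183.9382 kN

183.9382 kN


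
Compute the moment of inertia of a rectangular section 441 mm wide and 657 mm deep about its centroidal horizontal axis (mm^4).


I = b * h^3 / 12
= 441 * 657^3 / 12
= 441 * 283593393 / 12
= 10422057192.75 mm^4

10422057192.75 mm^4


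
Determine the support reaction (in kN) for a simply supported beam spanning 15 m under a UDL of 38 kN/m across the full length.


Total load = w * L = 38 * 15 = 570 kN
By symmetry, each reaction R = total / 2 = 570 / 2 = 285.0 kN

285.0 kN


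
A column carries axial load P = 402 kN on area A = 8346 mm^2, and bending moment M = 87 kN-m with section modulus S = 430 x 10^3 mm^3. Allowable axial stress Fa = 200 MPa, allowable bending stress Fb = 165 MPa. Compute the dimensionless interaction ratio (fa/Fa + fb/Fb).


f_a = P / A = 402000.0 / 8346 = 48.1668 MPa
f_b = M / S = 87000000.0 / 430000.0 = 202.3256 MPa
Ratio = f_a / Fa + f_b / Fb
= 48.1668 / 200 + 202.3256 / 165
= 1.467 (dimensionless)

1.467 (dimensionless)


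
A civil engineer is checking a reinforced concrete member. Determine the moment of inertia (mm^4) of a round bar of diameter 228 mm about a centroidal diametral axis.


r = d / 2 = 228 / 2 = 114.0 mm
I = pi * r^4 / 4 = pi * 114.0^4 / 4
= 132650620.77 mm^4

132650620.77 mm^4


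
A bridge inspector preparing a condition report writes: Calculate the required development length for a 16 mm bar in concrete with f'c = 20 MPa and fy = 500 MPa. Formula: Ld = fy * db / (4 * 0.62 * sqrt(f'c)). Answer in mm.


Ld = (fy * db) / (4 * 0.62 * sqrt(f'c))
= (500 * 16) / (4 * 0.62 * sqrt(20))
= 8000 / 11.0909
= 721.31 mm

721.31 mm


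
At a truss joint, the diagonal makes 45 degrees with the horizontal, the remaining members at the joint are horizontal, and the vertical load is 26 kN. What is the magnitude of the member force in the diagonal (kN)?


At the joint, only the diagonal has a vertical component, so vertical equilibrium gives:
F * sin(45) = 26
F = 26 / sin(45)
= 26 / 0.707107
= 36.77 kN

36.77 kN


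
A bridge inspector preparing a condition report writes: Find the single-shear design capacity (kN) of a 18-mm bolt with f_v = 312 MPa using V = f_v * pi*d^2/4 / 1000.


A = pi * d^2 / 4 = pi * 18^2 / 4 = 254.469 mm^2
V = f_v * A / 1000 = 312 * 254.469 / 1000
= 79.3943 kN

79.3943 kN


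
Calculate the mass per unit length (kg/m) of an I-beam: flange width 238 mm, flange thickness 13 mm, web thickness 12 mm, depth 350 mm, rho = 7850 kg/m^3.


A_flanges = 2 * 238 * 13 = 6188 mm^2
A_web = (350 - 2 * 13) * 12 = 3888 mm^2
A_total = 6188 + 3888 = 10076 mm^2 = 0.010076 m^2
Weight = rho * A = 7850 * 0.010076 = 79.0966 kg/m

79.0966 kg/m


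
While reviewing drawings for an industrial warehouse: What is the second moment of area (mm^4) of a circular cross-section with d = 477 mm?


r = d / 2 = 477 / 2 = 238.5 mm
I = pi * r^4 / 4 = pi * 238.5^4 / 4
= 2541226730.23 mm^4

2541226730.23 mm^4


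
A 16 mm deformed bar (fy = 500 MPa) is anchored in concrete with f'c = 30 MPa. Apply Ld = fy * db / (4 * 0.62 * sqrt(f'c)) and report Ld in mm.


Ld = (fy * db) / (4 * 0.62 * sqrt(f'c))
= (500 * 16) / (4 * 0.62 * sqrt(30))
= 8000 / 13.5835
= 588.95 mm

588.95 mm


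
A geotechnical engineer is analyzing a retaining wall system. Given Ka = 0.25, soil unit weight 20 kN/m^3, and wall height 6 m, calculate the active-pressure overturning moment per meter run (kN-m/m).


Pa = 0.5 * Ka * gamma * H^2
= 0.5 * 0.25 * 20 * 6^2
= 90.0 kN/m
Arm = H / 3 = 6 / 3 = 2.0 m
Mo = Pa * arm = Pa * H / 3 = 90.0 * 6 / 3 = 180.0 kN-m/m

180.0 kN-m/m


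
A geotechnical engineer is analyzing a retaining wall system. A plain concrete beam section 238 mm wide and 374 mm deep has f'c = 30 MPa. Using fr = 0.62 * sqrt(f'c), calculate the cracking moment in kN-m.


fr = 0.62 * sqrt(30) = 0.62 * 5.4772 = 3.3959 MPa
I = 238 * 374^3 / 12 = 1037553542.67 mm^4
y_t = 187.0 mm
M_cr = fr * I / y_t = 3.3959 * 1037553542.67 / 187.0 N-mm
= 18.8417 kN-m

18.8417 kN-m


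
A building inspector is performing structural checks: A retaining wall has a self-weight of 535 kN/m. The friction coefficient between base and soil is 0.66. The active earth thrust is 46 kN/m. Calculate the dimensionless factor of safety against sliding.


Resisting force = mu * W = 0.66 * 535 = 353.1 kN/m
FOS = Resisting / Driving = 353.1 / 46
= 7.6761 (dimensionless)

7.6761 (dimensionless)


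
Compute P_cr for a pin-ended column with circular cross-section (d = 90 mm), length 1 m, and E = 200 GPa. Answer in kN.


I = pi * d^4 / 64 = 3220623.34 mm^4
L = 1000.0 mm
P_cr = pi^2 * E * I / L^2
= 9.8696 * 200000.0 * 3220623.34 / 1000.0^2
= 6357255.67 N = 6357.2557 kN

6357.2557 kN


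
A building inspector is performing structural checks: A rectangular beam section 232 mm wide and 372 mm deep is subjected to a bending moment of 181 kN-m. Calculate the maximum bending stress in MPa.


I = b * h^3 / 12 = 232 * 372^3 / 12 = 995257728.0 mm^4
y = h / 2 = 372 / 2 = 186.0 mm
M = 181 kN-m = 181000000.0 N-mm
sigma = M * y / I = 181000000.0 * 186.0 / 995257728.0
= 33.83 MPa

33.83 MPa


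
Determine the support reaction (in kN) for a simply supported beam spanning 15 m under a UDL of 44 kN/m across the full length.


Total load = w * L = 44 * 15 = 660 kN
By symmetry, each reaction R = total / 2 = 660 / 2 = 330.0 kN

330.0 kN


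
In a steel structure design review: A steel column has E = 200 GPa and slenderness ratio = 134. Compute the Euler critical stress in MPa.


sigma_cr = pi^2 * E / lambda^2
= 9.8696 * 200000.0 / 134^2
= 9.8696 * 200000.0 / 17956
= 109.931 MPa

109.931 MPa


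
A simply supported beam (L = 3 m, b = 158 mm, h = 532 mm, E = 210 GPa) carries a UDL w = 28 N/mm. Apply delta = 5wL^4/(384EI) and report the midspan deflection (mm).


I = 158 * 532^3 / 12 = 1982488778.67 mm^4
L = 3000.0 mm, w = 28 N/mm, E = 210000.0 MPa
delta = 5 * w * L^4 / (384 * E * I)
= 5 * 28 * 3000.0^4 / (384 * 210000.0 * 1982488778.67)
= 0.0709 mm

0.0709 mm


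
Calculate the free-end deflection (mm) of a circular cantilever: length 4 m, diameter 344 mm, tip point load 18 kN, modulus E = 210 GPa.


I = pi * d^4 / 64 = pi * 344^4 / 64 = 687390726.76 mm^4
L = 4000.0 mm, P = 18000.0 N, E = 210000.0 MPa
delta = P * L^3 / (3 * E * I)
= 18000.0 * 4000.0^3 / (3 * 210000.0 * 687390726.76)
= 2.6602 mm

2.6602 mm


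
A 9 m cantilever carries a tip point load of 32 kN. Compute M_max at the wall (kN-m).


For a cantilever with a point load at the free end:
M_max = P * L = 32 * 9 = 288 kN-m

288 kN-m


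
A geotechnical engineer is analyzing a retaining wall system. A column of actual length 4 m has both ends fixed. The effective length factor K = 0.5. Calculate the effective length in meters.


L_eff = K * L
= 0.5 * 4
= 2.0 m

2.0 m


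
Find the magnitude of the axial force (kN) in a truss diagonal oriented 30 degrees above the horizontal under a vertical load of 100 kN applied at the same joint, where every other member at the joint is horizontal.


At the joint, only the diagonal has a vertical component, so vertical equilibrium gives:
F * sin(30) = 100
F = 100 / sin(30)
= 100 / 0.5
= 200.0 kN

200.0 kN


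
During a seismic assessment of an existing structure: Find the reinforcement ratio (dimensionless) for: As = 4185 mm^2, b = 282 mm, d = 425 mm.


rho = As / (b * d)
= 4185 / (282 * 425)
= 4185 / 119850
= 0.034919 (dimensionless)

0.034919 (dimensionless)


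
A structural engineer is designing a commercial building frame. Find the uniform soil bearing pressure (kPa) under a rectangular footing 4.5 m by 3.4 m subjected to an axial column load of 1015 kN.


A = 4.5 * 3.4 = 15.3 m^2
q = P / A = 1015 / 15.3
= 66.3399 kPa

66.3399 kPa


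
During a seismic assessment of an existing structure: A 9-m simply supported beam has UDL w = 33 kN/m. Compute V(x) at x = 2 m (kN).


R_A = w * L / 2 = 33 * 9 / 2 = 148.5 kN
V(x) = R_A - w * x = 148.5 - 33 * 2
= 82.5 kN

82.5 kN


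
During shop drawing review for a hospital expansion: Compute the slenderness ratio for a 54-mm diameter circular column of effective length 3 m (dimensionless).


Radius of gyration r = d / 4 = 54 / 4 = 13.5 mm
L_eff = 3000.0 mm
Slenderness ratio = L / r = 3000.0 / 13.5 = 222.22 (dimensionless)

222.22 (dimensionless)


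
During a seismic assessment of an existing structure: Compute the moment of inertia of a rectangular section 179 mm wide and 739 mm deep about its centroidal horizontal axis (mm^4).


I = b * h^3 / 12
= 179 * 739^3 / 12
= 179 * 403583419 / 12
= 6020119333.42 mm^4

6020119333.42 mm^4


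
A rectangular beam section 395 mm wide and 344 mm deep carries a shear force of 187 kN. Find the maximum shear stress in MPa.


A = b * h = 395 * 344 = 135880 mm^2
V = 187 kN = 187000.0 N
tau_max = 1.5 * V / A = 1.5 * 187000.0 / 135880
= 2.0643 MPa

2.0643 MPa


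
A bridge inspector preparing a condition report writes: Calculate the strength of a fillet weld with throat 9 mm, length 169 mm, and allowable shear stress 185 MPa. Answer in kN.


Strength = throat * length * allowable stress
= 9 * 169 * 185 N
= 281385 N
= 281.38 kN

281.38 kN


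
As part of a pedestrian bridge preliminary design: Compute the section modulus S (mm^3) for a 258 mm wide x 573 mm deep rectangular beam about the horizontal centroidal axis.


S = b * h^2 / 6
= 258 * 573^2 / 6
= 258 * 328329 / 6
= 14118147.0 mm^3

14118147.0 mm^3


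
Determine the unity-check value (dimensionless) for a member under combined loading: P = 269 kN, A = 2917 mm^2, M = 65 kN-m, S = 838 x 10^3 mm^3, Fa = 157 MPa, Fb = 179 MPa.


f_a = P / A = 269000.0 / 2917 = 92.218 MPa
f_b = M / S = 65000000.0 / 838000.0 = 77.5656 MPa
Ratio = f_a / Fa + f_b / Fb
= 92.218 / 157 + 77.5656 / 179
= 1.0207 (dimensionless)

1.0207 (dimensionless)


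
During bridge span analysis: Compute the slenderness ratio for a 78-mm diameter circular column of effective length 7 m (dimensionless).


Radius of gyration r = d / 4 = 78 / 4 = 19.5 mm
L_eff = 7000.0 mm
Slenderness ratio = L / r = 7000.0 / 19.5 = 358.97 (dimensionless)

358.97 (dimensionless)


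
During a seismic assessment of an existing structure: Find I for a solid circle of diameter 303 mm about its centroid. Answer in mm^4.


r = d / 2 = 303 / 2 = 151.5 mm
I = pi * r^4 / 4 = pi * 151.5^4 / 4
= 413752292.13 mm^4

413752292.13 mm^4


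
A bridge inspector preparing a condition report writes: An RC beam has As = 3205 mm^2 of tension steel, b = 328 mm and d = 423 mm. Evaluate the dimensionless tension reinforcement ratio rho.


rho = As / (b * d)
= 3205 / (328 * 423)
= 3205 / 138744
= 0.0231 (dimensionless)

0.0231 (dimensionless)


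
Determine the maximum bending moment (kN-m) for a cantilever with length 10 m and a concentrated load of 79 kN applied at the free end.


For a cantilever with a point load at the free end:
M_max = P * L = 79 * 10 = 790 kN-m

790 kN-m


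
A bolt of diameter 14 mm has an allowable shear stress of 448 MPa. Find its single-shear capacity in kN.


A = pi * d^2 / 4 = pi * 14^2 / 4 = 153.938 mm^2
V = f_v * A / 1000 = 448 * 153.938 / 1000
= 68.9642 kN

68.9642 kN


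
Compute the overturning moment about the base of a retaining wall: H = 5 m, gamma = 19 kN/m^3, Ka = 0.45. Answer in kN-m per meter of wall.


Pa = 0.5 * Ka * gamma * H^2
= 0.5 * 0.45 * 19 * 5^2
= 106.875 kN/m
Arm = H / 3 = 5 / 3 = 1.6667 m
Mo = Pa * arm = Pa * H / 3 = 106.875 * 5 / 3 = 178.125 kN-m/m

178.125 kN-m/m


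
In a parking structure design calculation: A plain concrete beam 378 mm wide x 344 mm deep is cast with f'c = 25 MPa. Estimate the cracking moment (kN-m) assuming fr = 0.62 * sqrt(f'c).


fr = 0.62 * sqrt(25) = 0.62 * 5.0 = 3.1 MPa
I = 378 * 344^3 / 12 = 1282288896.0 mm^4
y_t = 172.0 mm
M_cr = fr * I / y_t = 3.1 * 1282288896.0 / 172.0 N-mm
= 23.111 kN-m

23.111 kN-m


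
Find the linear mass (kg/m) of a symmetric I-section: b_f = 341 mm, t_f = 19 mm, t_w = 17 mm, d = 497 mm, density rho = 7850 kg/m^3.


A_flanges = 2 * 341 * 19 = 12958 mm^2
A_web = (497 - 2 * 19) * 17 = 7803 mm^2
A_total = 12958 + 7803 = 20761 mm^2 = 0.020761 m^2
Weight = rho * A = 7850 * 0.020761 = 162.9738 kg/m

162.9738 kg/m


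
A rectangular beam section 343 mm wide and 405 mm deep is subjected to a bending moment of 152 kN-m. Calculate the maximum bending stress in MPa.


I = b * h^3 / 12 = 343 * 405^3 / 12 = 1898794406.25 mm^4
y = h / 2 = 405 / 2 = 202.5 mm
M = 152 kN-m = 152000000.0 N-mm
sigma = M * y / I = 152000000.0 * 202.5 / 1898794406.25
= 16.21 MPa

16.21 MPa


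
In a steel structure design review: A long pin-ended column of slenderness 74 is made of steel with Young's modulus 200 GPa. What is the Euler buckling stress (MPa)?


sigma_cr = pi^2 * E / lambda^2
= 9.8696 * 200000.0 / 74^2
= 9.8696 * 200000.0 / 5476
= 360.4677 MPa

360.4677 MPa


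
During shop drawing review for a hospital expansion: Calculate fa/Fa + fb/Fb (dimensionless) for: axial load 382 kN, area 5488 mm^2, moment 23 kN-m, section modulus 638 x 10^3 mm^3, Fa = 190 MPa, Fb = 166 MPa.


f_a = P / A = 382000.0 / 5488 = 69.6064 MPa
f_b = M / S = 23000000.0 / 638000.0 = 36.0502 MPa
Ratio = f_a / Fa + f_b / Fb
= 69.6064 / 190 + 36.0502 / 166
= 0.5835 (dimensionless)

0.5835 (dimensionless)


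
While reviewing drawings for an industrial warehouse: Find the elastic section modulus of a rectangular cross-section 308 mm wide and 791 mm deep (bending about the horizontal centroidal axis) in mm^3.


S = b * h^2 / 6
= 308 * 791^2 / 6
= 308 * 625681 / 6
= 32118291.33 mm^3

32118291.33 mm^3


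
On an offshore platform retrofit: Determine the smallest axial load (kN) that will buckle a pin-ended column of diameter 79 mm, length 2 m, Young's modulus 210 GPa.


I = pi * d^4 / 64 = 1911957.63 mm^4
L = 2000.0 mm
P_cr = pi^2 * E * I / L^2
= 9.8696 * 210000.0 * 1911957.63 / 2000.0^2
= 990688.94 N = 990.6889 kN

990.6889 kN


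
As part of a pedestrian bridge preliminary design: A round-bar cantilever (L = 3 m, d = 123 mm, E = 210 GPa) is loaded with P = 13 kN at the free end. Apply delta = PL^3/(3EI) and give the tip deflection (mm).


I = pi * d^4 / 64 = pi * 123^4 / 64 = 11235446.72 mm^4
L = 3000.0 mm, P = 13000.0 N, E = 210000.0 MPa
delta = P * L^3 / (3 * E * I)
= 13000.0 * 3000.0^3 / (3 * 210000.0 * 11235446.72)
= 49.588 mm

49.588 mm


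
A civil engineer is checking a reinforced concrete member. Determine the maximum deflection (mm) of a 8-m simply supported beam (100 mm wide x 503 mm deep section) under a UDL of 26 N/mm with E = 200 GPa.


I = 100 * 503^3 / 12 = 1060529391.67 mm^4
L = 8000.0 mm, w = 26 N/mm, E = 200000.0 MPa
delta = 5 * w * L^4 / (384 * E * I)
= 5 * 26 * 8000.0^4 / (384 * 200000.0 * 1060529391.67)
= 6.5376 mm

6.5376 mm


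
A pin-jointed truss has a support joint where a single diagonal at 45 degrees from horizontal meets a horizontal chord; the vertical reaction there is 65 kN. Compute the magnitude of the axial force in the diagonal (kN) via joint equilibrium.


At the joint, only the diagonal has a vertical component, so vertical equilibrium gives:
F * sin(45) = 65
F = 65 / sin(45)
= 65 / 0.707107
= 91.92 kN

91.92 kN


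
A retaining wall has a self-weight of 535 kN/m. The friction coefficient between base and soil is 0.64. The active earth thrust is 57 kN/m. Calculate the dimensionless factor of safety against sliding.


Resisting force = mu * W = 0.64 * 535 = 342.4 kN/m
FOS = Resisting / Driving = 342.4 / 57
= 6.007 (dimensionless)

6.007 (dimensionless)


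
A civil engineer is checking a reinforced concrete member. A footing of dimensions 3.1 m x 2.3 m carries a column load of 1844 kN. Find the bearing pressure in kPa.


A = 3.1 * 2.3 = 7.13 m^2
q = P / A = 1844 / 7.13
= 258.6255 kPa

258.6255 kPa


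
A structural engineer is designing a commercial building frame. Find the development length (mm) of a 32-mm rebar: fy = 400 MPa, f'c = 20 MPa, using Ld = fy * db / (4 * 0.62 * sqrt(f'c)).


Ld = (fy * db) / (4 * 0.62 * sqrt(f'c))
= (400 * 32) / (4 * 0.62 * sqrt(20))
= 12800 / 11.0909
= 1154.1 mm

1154.1 mm


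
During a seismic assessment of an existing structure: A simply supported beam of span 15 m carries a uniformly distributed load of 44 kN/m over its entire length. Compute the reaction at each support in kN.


Total load = w * L = 44 * 15 = 660 kN
By symmetry, each reaction R = total / 2 = 660 / 2 = 330.0 kN

330.0 kN


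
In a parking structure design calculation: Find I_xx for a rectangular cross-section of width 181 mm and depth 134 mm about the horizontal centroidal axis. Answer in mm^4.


I = b * h^3 / 12
= 181 * 134^3 / 12
= 181 * 2406104 / 12
= 36292068.67 mm^4

36292068.67 mm^4


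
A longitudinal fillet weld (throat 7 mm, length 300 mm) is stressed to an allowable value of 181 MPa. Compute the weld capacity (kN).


Strength = throat * length * allowable stress
= 7 * 300 * 181 N
= 380100 N
= 380.1 kN

380.1 kN


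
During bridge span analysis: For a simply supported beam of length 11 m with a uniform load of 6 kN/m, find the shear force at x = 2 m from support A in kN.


R_A = w * L / 2 = 6 * 11 / 2 = 33.0 kN
V(x) = R_A - w * x = 33.0 - 6 * 2
= 21.0 kN

21.0 kN


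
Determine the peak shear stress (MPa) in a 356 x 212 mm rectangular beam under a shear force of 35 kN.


A = b * h = 356 * 212 = 75472 mm^2
V = 35 kN = 35000.0 N
tau_max = 1.5 * V / A = 1.5 * 35000.0 / 75472
= 0.6956 MPa

0.6956 MPa


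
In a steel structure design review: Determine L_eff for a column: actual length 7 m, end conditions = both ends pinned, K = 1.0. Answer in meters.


L_eff = K * L
= 1.0 * 7
= 7.0 m

7.0 m


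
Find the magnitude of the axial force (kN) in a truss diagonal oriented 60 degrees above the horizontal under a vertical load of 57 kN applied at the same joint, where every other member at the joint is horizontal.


At the joint, only the diagonal has a vertical component, so vertical equilibrium gives:
F * sin(60) = 57
F = 57 / sin(60)
= 57 / 0.866025
= 65.82 kN

65.82 kN


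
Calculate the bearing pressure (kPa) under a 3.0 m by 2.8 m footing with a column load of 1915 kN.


A = 3.0 * 2.8 = 8.4 m^2
q = P / A = 1915 / 8.4
= 227.9762 kPa

227.9762 kPa


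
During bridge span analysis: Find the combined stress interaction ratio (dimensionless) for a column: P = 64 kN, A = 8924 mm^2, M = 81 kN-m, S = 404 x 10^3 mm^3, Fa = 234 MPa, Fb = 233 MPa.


f_a = P / A = 64000.0 / 8924 = 7.1717 MPa
f_b = M / S = 81000000.0 / 404000.0 = 200.495 MPa
Ratio = f_a / Fa + f_b / Fb
= 7.1717 / 234 + 200.495 / 233
= 0.8911 (dimensionless)

0.8911 (dimensionless)


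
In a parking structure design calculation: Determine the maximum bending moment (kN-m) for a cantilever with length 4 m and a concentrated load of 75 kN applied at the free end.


For a cantilever with a point load at the free end:
M_max = P * L = 75 * 4 = 300 kN-m

300 kN-m


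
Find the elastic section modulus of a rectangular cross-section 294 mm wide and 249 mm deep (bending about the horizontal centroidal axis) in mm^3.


S = b * h^2 / 6
= 294 * 249^2 / 6
= 294 * 62001 / 6
= 3038049.0 mm^3

3038049.0 mm^3


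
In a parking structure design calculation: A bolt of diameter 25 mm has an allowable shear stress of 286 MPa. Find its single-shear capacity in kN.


A = pi * d^2 / 4 = pi * 25^2 / 4 = 490.8739 mm^2
V = f_v * A / 1000 = 286 * 490.8739 / 1000
= 140.3899 kN

140.3899 kN


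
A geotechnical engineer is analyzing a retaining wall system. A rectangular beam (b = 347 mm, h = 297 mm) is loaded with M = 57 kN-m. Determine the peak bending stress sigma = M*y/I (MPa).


I = b * h^3 / 12 = 347 * 297^3 / 12 = 757560944.25 mm^4
y = h / 2 = 297 / 2 = 148.5 mm
M = 57 kN-m = 57000000.0 N-mm
sigma = M * y / I = 57000000.0 * 148.5 / 757560944.25
= 11.17 MPa

11.17 MPa


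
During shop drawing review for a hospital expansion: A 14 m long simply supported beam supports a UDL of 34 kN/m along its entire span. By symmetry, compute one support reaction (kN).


Total load = w * L = 34 * 14 = 476 kN
By symmetry, each reaction R = total / 2 = 476 / 2 = 238.0 kN

238.0 kN


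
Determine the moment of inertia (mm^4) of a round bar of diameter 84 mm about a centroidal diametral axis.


r = d / 2 = 84 / 2 = 42.0 mm
I = pi * r^4 / 4 = pi * 42.0^4 / 4
= 2443920.32 mm^4

2443920.32 mm^4


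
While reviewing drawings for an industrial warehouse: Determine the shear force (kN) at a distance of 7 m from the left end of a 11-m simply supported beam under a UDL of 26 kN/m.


R_A = w * L / 2 = 26 * 11 / 2 = 143.0 kN
V(x) = R_A - w * x = 143.0 - 26 * 7
= -39.0 kN

-39.0 kN


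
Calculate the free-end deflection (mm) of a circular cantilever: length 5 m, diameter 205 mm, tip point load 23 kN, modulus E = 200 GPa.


I = pi * d^4 / 64 = pi * 205^4 / 64 = 86693261.7 mm^4
L = 5000.0 mm, P = 23000.0 N, E = 200000.0 MPa
delta = P * L^3 / (3 * E * I)
= 23000.0 * 5000.0^3 / (3 * 200000.0 * 86693261.7)
= 55.2715 mm

55.2715 mm


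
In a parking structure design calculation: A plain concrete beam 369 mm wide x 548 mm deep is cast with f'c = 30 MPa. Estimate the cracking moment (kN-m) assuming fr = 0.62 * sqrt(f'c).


fr = 0.62 * sqrt(30) = 0.62 * 5.4772 = 3.3959 MPa
I = 369 * 548^3 / 12 = 5060422704.0 mm^4
y_t = 274.0 mm
M_cr = fr * I / y_t = 3.3959 * 5060422704.0 / 274.0 N-mm
= 62.7175 kN-m

62.7175 kN-m


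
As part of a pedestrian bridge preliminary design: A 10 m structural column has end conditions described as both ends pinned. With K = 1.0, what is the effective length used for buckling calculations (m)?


L_eff = K * L
= 1.0 * 10
= 10.0 m

10.0 m


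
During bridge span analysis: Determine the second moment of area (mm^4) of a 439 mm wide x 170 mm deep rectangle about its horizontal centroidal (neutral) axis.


I = b * h^3 / 12
= 439 * 170^3 / 12
= 439 * 4913000 / 12
= 179733916.67 mm^4

179733916.67 mm^4


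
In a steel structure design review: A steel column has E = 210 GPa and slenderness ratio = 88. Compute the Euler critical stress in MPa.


sigma_cr = pi^2 * E / lambda^2
= 9.8696 * 210000.0 / 88^2
= 9.8696 * 210000.0 / 7744
= 267.6416 MPa

267.6416 MPa


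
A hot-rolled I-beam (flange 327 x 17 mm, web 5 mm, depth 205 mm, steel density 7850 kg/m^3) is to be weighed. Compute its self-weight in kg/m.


A_flanges = 2 * 327 * 17 = 11118 mm^2
A_web = (205 - 2 * 17) * 5 = 855 mm^2
A_total = 11118 + 855 = 11973 mm^2 = 0.011973 m^2
Weight = rho * A = 7850 * 0.011973 = 93.9881 kg/m

93.9881 kg/m


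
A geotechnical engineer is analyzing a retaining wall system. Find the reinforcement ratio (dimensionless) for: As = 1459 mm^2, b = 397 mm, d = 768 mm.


rho = As / (b * d)
= 1459 / (397 * 768)
= 1459 / 304896
= 0.004785 (dimensionless)

0.004785 (dimensionless)
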